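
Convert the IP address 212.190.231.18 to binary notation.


212 = 11010100
190 = 10111110
231 = 11100111
18 = 00010010
Binary: 11010100.10111110.11100111.00010010


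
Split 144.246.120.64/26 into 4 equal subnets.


New prefix = 26 + 2 = 28
Each subnet has 16 addresses
  144.246.120.64/28
  144.246.120.80/28
  144.246.120.96/28
  144.246.120.112/28
Subnets: 144.246.120.64/28, 144.246.120.80/28, 144.246.120.96/28, 144.246.120.112/28


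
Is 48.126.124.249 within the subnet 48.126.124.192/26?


Subnet network: 48.126.124.192
Test IP AND mask: 48.126.124.192
Yes, 48.126.124.249 is in 48.126.124.192/26


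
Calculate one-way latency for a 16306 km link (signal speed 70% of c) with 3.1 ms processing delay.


Speed = 0.7 * 3e5 km/s = 210000 km/s
Propagation delay = 16306 / 210000 = 0.0776 s = 77.6476 ms
Processing delay = 3.1 ms
Total one-way latency = 80.7476 ms


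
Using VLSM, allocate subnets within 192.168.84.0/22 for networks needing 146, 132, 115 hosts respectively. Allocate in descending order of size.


146 hosts -> /24 (254 usable): 192.168.84.0/24
132 hosts -> /24 (254 usable): 192.168.85.0/24
115 hosts -> /25 (126 usable): 192.168.86.0/25
Allocation: 192.168.84.0/24 (146 hosts, 254 usable); 192.168.85.0/24 (132 hosts, 254 usable); 192.168.86.0/25 (115 hosts, 126 usable)


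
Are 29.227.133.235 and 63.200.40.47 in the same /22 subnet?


Mask: 255.255.252.0
29.227.133.235 AND mask = 29.227.132.0
63.200.40.47 AND mask = 63.200.40.0
No, different subnets (29.227.132.0 vs 63.200.40.0)


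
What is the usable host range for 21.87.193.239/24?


Network: 21.87.193.0
Broadcast: 21.87.193.255
First usable = network + 1
Last usable = broadcast - 1
Range: 21.87.193.1 to 21.87.193.254


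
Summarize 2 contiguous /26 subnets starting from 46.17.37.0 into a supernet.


Original prefix: /26
Number of subnets: 2 = 2^1
New prefix = 26 - 1 = 25
Supernet: 46.17.37.0/25


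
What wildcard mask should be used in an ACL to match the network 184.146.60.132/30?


Subnet mask: 255.255.255.252
Wildcard = 255.255.255.255 - subnet mask
255 - 255 = 0
255 - 255 = 0
255 - 255 = 0
255 - 252 = 3
Wildcard: 0.0.0.3


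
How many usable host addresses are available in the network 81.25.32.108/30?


Host bits = 32 - 30 = 2
Total addresses = 2^2 = 4
Usable = total - 2 (network and broadcast)
Usable hosts: 2


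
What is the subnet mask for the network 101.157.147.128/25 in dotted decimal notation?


/25 means 25 network bits, 7 host bits
Binary: 11111111111111111111111110000000
Mask: 255.255.255.128


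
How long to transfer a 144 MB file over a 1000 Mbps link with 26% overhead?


Effective throughput = 1000 * (1 - 26/100) = 740 Mbps
File size in Mb = 144 * 8 = 1152 Mb
Time = 1152 / 740
Time = 1.5568 seconds


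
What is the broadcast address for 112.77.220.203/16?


Network: 112.77.0.0/16
Host bits = 16
Set all host bits to 1:
Broadcast: 112.77.255.255


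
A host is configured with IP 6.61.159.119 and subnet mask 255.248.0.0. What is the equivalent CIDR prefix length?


Binary: 11111111.11111000.00000000.00000000
Count leading 1s
Prefix: /13


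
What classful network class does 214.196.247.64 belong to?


First octet: 214
Binary: 11010110
110xxxxx -> Class C (192-223)
Class C, default mask 255.255.255.0 (/24)


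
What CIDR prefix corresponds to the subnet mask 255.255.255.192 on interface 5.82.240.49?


Binary: 11111111.11111111.11111111.11000000
Count leading 1s
Prefix: /26


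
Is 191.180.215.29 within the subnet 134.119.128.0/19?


Subnet network: 134.119.128.0
Test IP AND mask: 191.180.192.0
No, 191.180.215.29 is not in 134.119.128.0/19


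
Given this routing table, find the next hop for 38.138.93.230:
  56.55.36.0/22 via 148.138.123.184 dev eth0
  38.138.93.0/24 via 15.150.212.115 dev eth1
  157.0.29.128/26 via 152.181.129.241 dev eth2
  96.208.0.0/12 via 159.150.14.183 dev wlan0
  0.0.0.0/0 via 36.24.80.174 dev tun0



Longest prefix match for 38.138.93.230:
  /22 56.55.36.0: no
  /24 38.138.93.0: MATCH
  /26 157.0.29.128: no
  /12 96.208.0.0: no
  /0 0.0.0.0: MATCH
Selected: next-hop 15.150.212.115 via eth1 (matched /24)


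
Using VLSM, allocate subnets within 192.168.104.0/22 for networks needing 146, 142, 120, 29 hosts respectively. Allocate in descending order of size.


146 hosts -> /24 (254 usable): 192.168.104.0/24
142 hosts -> /24 (254 usable): 192.168.105.0/24
120 hosts -> /25 (126 usable): 192.168.106.0/25
29 hosts -> /27 (30 usable): 192.168.106.128/27
Allocation: 192.168.104.0/24 (146 hosts, 254 usable); 192.168.105.0/24 (142 hosts, 254 usable); 192.168.106.0/25 (120 hosts, 126 usable); 192.168.106.128/27 (29 hosts, 30 usable)


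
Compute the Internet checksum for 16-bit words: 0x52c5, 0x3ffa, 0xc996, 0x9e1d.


Sum all words (with carry folding):
+ 0x52c5 = 0x52c5
+ 0x3ffa = 0x92bf
+ 0xc996 = 0x5c56
+ 0x9e1d = 0xfa73
One's complement: ~0xfa73
Checksum = 0x058c


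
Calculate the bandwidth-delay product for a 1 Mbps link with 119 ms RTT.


BDP = bandwidth * RTT
= 1 Mbps * 119 ms
= 1 * 1e6 * 119 / 1000 bits
= 119000 bits
= 14875 bytes
= 14.5264 KB
BDP = 119000 bits (14875 bytes)


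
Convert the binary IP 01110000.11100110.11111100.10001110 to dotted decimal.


01110000 = 112
11100110 = 230
11111100 = 252
10001110 = 142
IP: 112.230.252.142


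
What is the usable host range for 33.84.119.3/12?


Network: 33.80.0.0
Broadcast: 33.95.255.255
First usable = network + 1
Last usable = broadcast - 1
Range: 33.80.0.1 to 33.95.255.254


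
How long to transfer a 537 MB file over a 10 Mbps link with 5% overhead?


Effective throughput = 10 * (1 - 5/100) = 9.5 Mbps
File size in Mb = 537 * 8 = 4296 Mb
Time = 4296 / 9.5
Time = 452.2105 seconds


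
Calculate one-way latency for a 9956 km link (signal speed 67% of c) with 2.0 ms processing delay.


Speed = 0.67 * 3e5 km/s = 201000 km/s
Propagation delay = 9956 / 201000 = 0.0495 s = 49.5323 ms
Processing delay = 2.0 ms
Total one-way latency = 51.5323 ms


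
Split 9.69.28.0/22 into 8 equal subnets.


New prefix = 22 + 3 = 25
Each subnet has 128 addresses
  9.69.28.0/25
  9.69.28.128/25
  9.69.29.0/25
  9.69.29.128/25
  9.69.30.0/25
  9.69.30.128/25
  9.69.31.0/25
  9.69.31.128/25
Subnets: 9.69.28.0/25, 9.69.28.128/25, 9.69.29.0/25, 9.69.29.128/25, 9.69.30.0/25, 9.69.30.128/25, 9.69.31.0/25, 9.69.31.128/25


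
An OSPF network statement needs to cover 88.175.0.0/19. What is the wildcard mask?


Subnet mask: 255.255.224.0
Wildcard = 255.255.255.255 - subnet mask
255 - 255 = 0
255 - 255 = 0
255 - 224 = 31
255 - 0 = 255
Wildcard: 0.0.31.255


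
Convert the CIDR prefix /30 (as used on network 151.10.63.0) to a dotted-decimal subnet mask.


/30 means 30 network bits, 2 host bits
Binary: 11111111111111111111111111111100
Mask: 255.255.255.252


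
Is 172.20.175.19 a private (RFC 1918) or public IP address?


RFC 1918 private ranges:
  10.0.0.0/8 (10.0.0.0 - 10.255.255.255)
  172.16.0.0/12 (172.16.0.0 - 172.31.255.255)
  192.168.0.0/16 (192.168.0.0 - 192.168.255.255)
Private (in 172.16.0.0/12)


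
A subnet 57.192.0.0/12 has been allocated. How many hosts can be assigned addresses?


Host bits = 32 - 12 = 20
Total addresses = 2^20 = 1048576
Usable = total - 2 (network and broadcast)
Usable hosts: 1048574


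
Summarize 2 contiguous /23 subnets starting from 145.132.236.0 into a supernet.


Original prefix: /23
Number of subnets: 2 = 2^1
New prefix = 23 - 1 = 22
Supernet: 145.132.236.0/22


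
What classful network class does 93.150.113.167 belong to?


First octet: 93
Binary: 01011101
0xxxxxxx -> Class A (1-126)
Class A, default mask 255.0.0.0 (/8)


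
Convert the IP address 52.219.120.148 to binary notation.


52 = 00110100
219 = 11011011
120 = 01111000
148 = 10010100
Binary: 00110100.11011011.01111000.10010100


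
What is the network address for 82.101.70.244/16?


IP:   01010010.01100101.01000110.11110100
Mask: 11111111.11111111.00000000.00000000
AND operation:
Net:  01010010.01100101.00000000.00000000
Network: 82.101.0.0/16


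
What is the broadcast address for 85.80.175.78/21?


Network: 85.80.168.0/21
Host bits = 11
Set all host bits to 1:
Broadcast: 85.80.175.255


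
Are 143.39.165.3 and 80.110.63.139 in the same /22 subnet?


Mask: 255.255.252.0
143.39.165.3 AND mask = 143.39.164.0
80.110.63.139 AND mask = 80.110.60.0
No, different subnets (143.39.164.0 vs 80.110.60.0)


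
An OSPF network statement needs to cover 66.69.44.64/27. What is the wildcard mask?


Subnet mask: 255.255.255.224
Wildcard = 255.255.255.255 - subnet mask
255 - 255 = 0
255 - 255 = 0
255 - 255 = 0
255 - 224 = 31
Wildcard: 0.0.0.31


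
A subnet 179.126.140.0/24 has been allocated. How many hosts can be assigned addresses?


Host bits = 32 - 24 = 8
Total addresses = 2^8 = 256
Usable = total - 2 (network and broadcast)
Usable hosts: 254


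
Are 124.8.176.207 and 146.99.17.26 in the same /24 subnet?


Mask: 255.255.255.0
124.8.176.207 AND mask = 124.8.176.0
146.99.17.26 AND mask = 146.99.17.0
No, different subnets (124.8.176.0 vs 146.99.17.0)


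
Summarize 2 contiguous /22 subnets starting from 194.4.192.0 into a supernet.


Original prefix: /22
Number of subnets: 2 = 2^1
New prefix = 22 - 1 = 21
Supernet: 194.4.192.0/21


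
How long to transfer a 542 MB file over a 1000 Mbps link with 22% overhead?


Effective throughput = 1000 * (1 - 22/100) = 780 Mbps
File size in Mb = 542 * 8 = 4336 Mb
Time = 4336 / 780
Time = 5.559 seconds


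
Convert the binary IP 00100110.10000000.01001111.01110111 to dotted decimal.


00100110 = 38
10000000 = 128
01001111 = 79
01110111 = 119
IP: 38.128.79.119


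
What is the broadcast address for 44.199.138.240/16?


Network: 44.199.0.0/16
Host bits = 16
Set all host bits to 1:
Broadcast: 44.199.255.255


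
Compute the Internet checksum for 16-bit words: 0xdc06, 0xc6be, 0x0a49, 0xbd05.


Sum all words (with carry folding):
+ 0xdc06 = 0xdc06
+ 0xc6be = 0xa2c5
+ 0x0a49 = 0xad0e
+ 0xbd05 = 0x6a14
One's complement: ~0x6a14
Checksum = 0x95eb


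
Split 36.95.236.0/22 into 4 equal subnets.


New prefix = 22 + 2 = 24
Each subnet has 256 addresses
  36.95.236.0/24
  36.95.237.0/24
  36.95.238.0/24
  36.95.239.0/24
Subnets: 36.95.236.0/24, 36.95.237.0/24, 36.95.238.0/24, 36.95.239.0/24


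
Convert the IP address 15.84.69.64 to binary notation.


15 = 00001111
84 = 01010100
69 = 01000101
64 = 01000000
Binary: 00001111.01010100.01000101.01000000


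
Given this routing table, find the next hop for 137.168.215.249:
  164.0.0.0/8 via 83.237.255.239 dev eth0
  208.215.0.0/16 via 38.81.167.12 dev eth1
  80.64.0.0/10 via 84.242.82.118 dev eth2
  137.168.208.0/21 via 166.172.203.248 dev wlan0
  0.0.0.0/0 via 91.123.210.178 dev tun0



Longest prefix match for 137.168.215.249:
  /8 164.0.0.0: no
  /16 208.215.0.0: no
  /10 80.64.0.0: no
  /21 137.168.208.0: MATCH
  /0 0.0.0.0: MATCH
Selected: next-hop 166.172.203.248 via wlan0 (matched /21)


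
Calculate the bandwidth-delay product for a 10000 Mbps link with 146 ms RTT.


BDP = bandwidth * RTT
= 10000 Mbps * 146 ms
= 10000 * 1e6 * 146 / 1000 bits
= 1460000000 bits
= 182500000 bytes
= 178222.6562 KB
BDP = 1460000000 bits (182500000 bytes)


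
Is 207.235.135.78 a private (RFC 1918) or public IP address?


RFC 1918 private ranges:
  10.0.0.0/8 (10.0.0.0 - 10.255.255.255)
  172.16.0.0/12 (172.16.0.0 - 172.31.255.255)
  192.168.0.0/16 (192.168.0.0 - 192.168.255.255)
Public (not in any RFC 1918 range)


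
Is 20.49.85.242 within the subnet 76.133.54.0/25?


Subnet network: 76.133.54.0
Test IP AND mask: 20.49.85.128
No, 20.49.85.242 is not in 76.133.54.0/25


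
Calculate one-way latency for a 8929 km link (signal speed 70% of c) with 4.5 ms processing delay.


Speed = 0.7 * 3e5 km/s = 210000 km/s
Propagation delay = 8929 / 210000 = 0.0425 s = 42.519 ms
Processing delay = 4.5 ms
Total one-way latency = 47.019 ms


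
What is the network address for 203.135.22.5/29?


IP:   11001011.10000111.00010110.00000101
Mask: 11111111.11111111.11111111.11111000
AND operation:
Net:  11001011.10000111.00010110.00000000
Network: 203.135.22.0/29


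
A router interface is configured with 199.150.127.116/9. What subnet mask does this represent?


/9 means 9 network bits, 23 host bits
Binary: 11111111100000000000000000000000
Mask: 255.128.0.0


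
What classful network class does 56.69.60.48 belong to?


First octet: 56
Binary: 00111000
0xxxxxxx -> Class A (1-126)
Class A, default mask 255.0.0.0 (/8)


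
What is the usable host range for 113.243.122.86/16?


Network: 113.243.0.0
Broadcast: 113.243.255.255
First usable = network + 1
Last usable = broadcast - 1
Range: 113.243.0.1 to 113.243.255.254


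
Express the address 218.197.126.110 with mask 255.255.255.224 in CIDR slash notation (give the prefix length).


Binary: 11111111.11111111.11111111.11100000
Count leading 1s
Prefix: /27


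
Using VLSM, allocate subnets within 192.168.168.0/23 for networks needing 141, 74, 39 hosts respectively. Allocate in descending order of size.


141 hosts -> /24 (254 usable): 192.168.168.0/24
74 hosts -> /25 (126 usable): 192.168.169.0/25
39 hosts -> /26 (62 usable): 192.168.169.128/26
Allocation: 192.168.168.0/24 (141 hosts, 254 usable); 192.168.169.0/25 (74 hosts, 126 usable); 192.168.169.128/26 (39 hosts, 62 usable)


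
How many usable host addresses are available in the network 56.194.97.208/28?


Host bits = 32 - 28 = 4
Total addresses = 2^4 = 16
Usable = total - 2 (network and broadcast)
Usable hosts: 14


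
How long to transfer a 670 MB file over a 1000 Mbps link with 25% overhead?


Effective throughput = 1000 * (1 - 25/100) = 750 Mbps
File size in Mb = 670 * 8 = 5360 Mb
Time = 5360 / 750
Time = 7.1467 seconds


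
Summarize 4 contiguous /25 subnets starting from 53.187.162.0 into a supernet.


Original prefix: /25
Number of subnets: 4 = 2^2
New prefix = 25 - 2 = 23
Supernet: 53.187.162.0/23


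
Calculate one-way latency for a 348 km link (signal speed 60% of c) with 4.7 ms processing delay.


Speed = 0.6 * 3e5 km/s = 180000 km/s
Propagation delay = 348 / 180000 = 0.0019 s = 1.9333 ms
Processing delay = 4.7 ms
Total one-way latency = 6.6333 ms


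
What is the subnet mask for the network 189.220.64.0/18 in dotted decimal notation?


/18 means 18 network bits, 14 host bits
Binary: 11111111111111111100000000000000
Mask: 255.255.192.0


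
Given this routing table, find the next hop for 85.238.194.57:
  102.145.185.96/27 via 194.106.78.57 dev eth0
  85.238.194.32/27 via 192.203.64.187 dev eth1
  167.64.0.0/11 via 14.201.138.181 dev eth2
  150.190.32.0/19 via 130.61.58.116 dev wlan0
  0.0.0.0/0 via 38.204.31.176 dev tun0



Longest prefix match for 85.238.194.57:
  /27 102.145.185.96: no
  /27 85.238.194.32: MATCH
  /11 167.64.0.0: no
  /19 150.190.32.0: no
  /0 0.0.0.0: MATCH
Selected: next-hop 192.203.64.187 via eth1 (matched /27)


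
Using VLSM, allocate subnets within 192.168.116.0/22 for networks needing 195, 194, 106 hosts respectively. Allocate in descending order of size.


195 hosts -> /24 (254 usable): 192.168.116.0/24
194 hosts -> /24 (254 usable): 192.168.117.0/24
106 hosts -> /25 (126 usable): 192.168.118.0/25
Allocation: 192.168.116.0/24 (195 hosts, 254 usable); 192.168.117.0/24 (194 hosts, 254 usable); 192.168.118.0/25 (106 hosts, 126 usable)


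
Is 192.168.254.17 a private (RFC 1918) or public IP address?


RFC 1918 private ranges:
  10.0.0.0/8 (10.0.0.0 - 10.255.255.255)
  172.16.0.0/12 (172.16.0.0 - 172.31.255.255)
  192.168.0.0/16 (192.168.0.0 - 192.168.255.255)
Private (in 192.168.0.0/16)


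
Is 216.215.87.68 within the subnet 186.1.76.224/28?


Subnet network: 186.1.76.224
Test IP AND mask: 216.215.87.64
No, 216.215.87.68 is not in 186.1.76.224/28


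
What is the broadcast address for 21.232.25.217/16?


Network: 21.232.0.0/16
Host bits = 16
Set all host bits to 1:
Broadcast: 21.232.255.255


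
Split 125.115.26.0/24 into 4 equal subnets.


New prefix = 24 + 2 = 26
Each subnet has 64 addresses
  125.115.26.0/26
  125.115.26.64/26
  125.115.26.128/26
  125.115.26.192/26
Subnets: 125.115.26.0/26, 125.115.26.64/26, 125.115.26.128/26, 125.115.26.192/26


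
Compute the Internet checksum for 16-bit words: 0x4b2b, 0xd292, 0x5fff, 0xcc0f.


Sum all words (with carry folding):
+ 0x4b2b = 0x4b2b
+ 0xd292 = 0x1dbe
+ 0x5fff = 0x7dbd
+ 0xcc0f = 0x49cd
One's complement: ~0x49cd
Checksum = 0xb632


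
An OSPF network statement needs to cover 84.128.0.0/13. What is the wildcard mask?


Subnet mask: 255.248.0.0
Wildcard = 255.255.255.255 - subnet mask
255 - 255 = 0
255 - 248 = 7
255 - 0 = 255
255 - 0 = 255
Wildcard: 0.7.255.255


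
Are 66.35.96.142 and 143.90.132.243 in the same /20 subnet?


Mask: 255.255.240.0
66.35.96.142 AND mask = 66.35.96.0
143.90.132.243 AND mask = 143.90.128.0
No, different subnets (66.35.96.0 vs 143.90.128.0)


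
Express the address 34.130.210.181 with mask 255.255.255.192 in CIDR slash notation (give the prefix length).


Binary: 11111111.11111111.11111111.11000000
Count leading 1s
Prefix: /26


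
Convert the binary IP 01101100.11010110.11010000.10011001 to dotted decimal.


01101100 = 108
11010110 = 214
11010000 = 208
10011001 = 153
IP: 108.214.208.153


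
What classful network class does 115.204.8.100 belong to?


First octet: 115
Binary: 01110011
0xxxxxxx -> Class A (1-126)
Class A, default mask 255.0.0.0 (/8)


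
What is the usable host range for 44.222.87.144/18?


Network: 44.222.64.0
Broadcast: 44.222.127.255
First usable = network + 1
Last usable = broadcast - 1
Range: 44.222.64.1 to 44.222.127.254


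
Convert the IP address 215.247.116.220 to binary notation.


215 = 11010111
247 = 11110111
116 = 01110100
220 = 11011100
Binary: 11010111.11110111.01110100.11011100


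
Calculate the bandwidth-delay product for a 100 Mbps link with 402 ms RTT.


BDP = bandwidth * RTT
= 100 Mbps * 402 ms
= 100 * 1e6 * 402 / 1000 bits
= 40200000 bits
= 5025000 bytes
= 4907.2266 KB
BDP = 40200000 bits (5025000 bytes)


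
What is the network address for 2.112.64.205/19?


IP:   00000010.01110000.01000000.11001101
Mask: 11111111.11111111.11100000.00000000
AND operation:
Net:  00000010.01110000.01000000.00000000
Network: 2.112.64.0/19


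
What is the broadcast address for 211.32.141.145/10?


Network: 211.0.0.0/10
Host bits = 22
Set all host bits to 1:
Broadcast: 211.63.255.255


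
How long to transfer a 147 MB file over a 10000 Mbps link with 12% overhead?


Effective throughput = 10000 * (1 - 12/100) = 8800 Mbps
File size in Mb = 147 * 8 = 1176 Mb
Time = 1176 / 8800
Time = 0.1336 seconds


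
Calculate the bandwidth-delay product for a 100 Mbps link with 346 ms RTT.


BDP = bandwidth * RTT
= 100 Mbps * 346 ms
= 100 * 1e6 * 346 / 1000 bits
= 34600000 bits
= 4325000 bytes
= 4223.6328 KB
BDP = 34600000 bits (4325000 bytes)


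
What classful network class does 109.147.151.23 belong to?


First octet: 109
Binary: 01101101
0xxxxxxx -> Class A (1-126)
Class A, default mask 255.0.0.0 (/8)


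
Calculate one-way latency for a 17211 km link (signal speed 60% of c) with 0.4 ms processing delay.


Speed = 0.6 * 3e5 km/s = 180000 km/s
Propagation delay = 17211 / 180000 = 0.0956 s = 95.6167 ms
Processing delay = 0.4 ms
Total one-way latency = 96.0167 ms


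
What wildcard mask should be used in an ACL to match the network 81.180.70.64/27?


Subnet mask: 255.255.255.224
Wildcard = 255.255.255.255 - subnet mask
255 - 255 = 0
255 - 255 = 0
255 - 255 = 0
255 - 224 = 31
Wildcard: 0.0.0.31


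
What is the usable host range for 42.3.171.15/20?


Network: 42.3.160.0
Broadcast: 42.3.175.255
First usable = network + 1
Last usable = broadcast - 1
Range: 42.3.160.1 to 42.3.175.254


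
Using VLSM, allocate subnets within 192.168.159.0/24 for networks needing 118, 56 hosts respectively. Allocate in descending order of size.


118 hosts -> /25 (126 usable): 192.168.159.0/25
56 hosts -> /26 (62 usable): 192.168.159.128/26
Allocation: 192.168.159.0/25 (118 hosts, 126 usable); 192.168.159.128/26 (56 hosts, 62 usable)


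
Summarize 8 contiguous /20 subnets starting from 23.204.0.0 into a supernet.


Original prefix: /20
Number of subnets: 8 = 2^3
New prefix = 20 - 3 = 17
Supernet: 23.204.0.0/17


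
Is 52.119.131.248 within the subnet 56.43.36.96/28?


Subnet network: 56.43.36.96
Test IP AND mask: 52.119.131.240
No, 52.119.131.248 is not in 56.43.36.96/28


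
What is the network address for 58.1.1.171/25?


IP:   00111010.00000001.00000001.10101011
Mask: 11111111.11111111.11111111.10000000
AND operation:
Net:  00111010.00000001.00000001.10000000
Network: 58.1.1.128/25


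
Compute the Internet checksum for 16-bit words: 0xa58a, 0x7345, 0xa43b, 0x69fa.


Sum all words (with carry folding):
+ 0xa58a = 0xa58a
+ 0x7345 = 0x18d0
+ 0xa43b = 0xbd0b
+ 0x69fa = 0x2706
One's complement: ~0x2706
Checksum = 0xd8f9


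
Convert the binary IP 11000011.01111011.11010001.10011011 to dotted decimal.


11000011 = 195
01111011 = 123
11010001 = 209
10011011 = 155
IP: 195.123.209.155


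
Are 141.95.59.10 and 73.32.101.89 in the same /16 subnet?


Mask: 255.255.0.0
141.95.59.10 AND mask = 141.95.0.0
73.32.101.89 AND mask = 73.32.0.0
No, different subnets (141.95.0.0 vs 73.32.0.0)


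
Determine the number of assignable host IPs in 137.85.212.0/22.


Host bits = 32 - 22 = 10
Total addresses = 2^10 = 1024
Usable = total - 2 (network and broadcast)
Usable hosts: 1022


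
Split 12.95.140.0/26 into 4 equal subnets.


New prefix = 26 + 2 = 28
Each subnet has 16 addresses
  12.95.140.0/28
  12.95.140.16/28
  12.95.140.32/28
  12.95.140.48/28
Subnets: 12.95.140.0/28, 12.95.140.16/28, 12.95.140.32/28, 12.95.140.48/28


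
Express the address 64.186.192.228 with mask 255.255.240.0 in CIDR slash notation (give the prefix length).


Binary: 11111111.11111111.11110000.00000000
Count leading 1s
Prefix: /20


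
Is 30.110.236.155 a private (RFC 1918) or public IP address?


RFC 1918 private ranges:
  10.0.0.0/8 (10.0.0.0 - 10.255.255.255)
  172.16.0.0/12 (172.16.0.0 - 172.31.255.255)
  192.168.0.0/16 (192.168.0.0 - 192.168.255.255)
Public (not in any RFC 1918 range)


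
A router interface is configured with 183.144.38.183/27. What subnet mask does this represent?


/27 means 27 network bits, 5 host bits
Binary: 11111111111111111111111111100000
Mask: 255.255.255.224


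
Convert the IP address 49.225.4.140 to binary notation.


49 = 00110001
225 = 11100001
4 = 00000100
140 = 10001100
Binary: 00110001.11100001.00000100.10001100


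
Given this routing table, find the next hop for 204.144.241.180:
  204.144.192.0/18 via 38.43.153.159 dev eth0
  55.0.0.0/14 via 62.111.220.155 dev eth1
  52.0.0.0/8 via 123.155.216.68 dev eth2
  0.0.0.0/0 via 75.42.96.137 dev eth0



Longest prefix match for 204.144.241.180:
  /18 204.144.192.0: MATCH
  /14 55.0.0.0: no
  /8 52.0.0.0: no
  /0 0.0.0.0: MATCH
Selected: next-hop 38.43.153.159 via eth0 (matched /18)


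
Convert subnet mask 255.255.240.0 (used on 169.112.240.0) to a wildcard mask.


Subnet mask: 255.255.240.0
Wildcard = 255.255.255.255 - subnet mask
255 - 255 = 0
255 - 255 = 0
255 - 240 = 15
255 - 0 = 255
Wildcard: 0.0.15.255


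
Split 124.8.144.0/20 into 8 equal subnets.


New prefix = 20 + 3 = 23
Each subnet has 512 addresses
  124.8.144.0/23
  124.8.146.0/23
  124.8.148.0/23
  124.8.150.0/23
  124.8.152.0/23
  124.8.154.0/23
  124.8.156.0/23
  124.8.158.0/23
Subnets: 124.8.144.0/23, 124.8.146.0/23, 124.8.148.0/23, 124.8.150.0/23, 124.8.152.0/23, 124.8.154.0/23, 124.8.156.0/23, 124.8.158.0/23


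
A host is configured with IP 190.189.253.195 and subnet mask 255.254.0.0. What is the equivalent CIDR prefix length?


Binary: 11111111.11111110.00000000.00000000
Count leading 1s
Prefix: /15


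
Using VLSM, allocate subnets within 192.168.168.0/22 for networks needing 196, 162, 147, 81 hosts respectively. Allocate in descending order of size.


196 hosts -> /24 (254 usable): 192.168.168.0/24
162 hosts -> /24 (254 usable): 192.168.169.0/24
147 hosts -> /24 (254 usable): 192.168.170.0/24
81 hosts -> /25 (126 usable): 192.168.171.0/25
Allocation: 192.168.168.0/24 (196 hosts, 254 usable); 192.168.169.0/24 (162 hosts, 254 usable); 192.168.170.0/24 (147 hosts, 254 usable); 192.168.171.0/25 (81 hosts, 126 usable)


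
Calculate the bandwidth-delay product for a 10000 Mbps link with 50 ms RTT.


BDP = bandwidth * RTT
= 10000 Mbps * 50 ms
= 10000 * 1e6 * 50 / 1000 bits
= 500000000 bits
= 62500000 bytes
= 61035.1562 KB
BDP = 500000000 bits (62500000 bytes)


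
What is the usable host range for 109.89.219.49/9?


Network: 109.0.0.0
Broadcast: 109.127.255.255
First usable = network + 1
Last usable = broadcast - 1
Range: 109.0.0.1 to 109.127.255.254


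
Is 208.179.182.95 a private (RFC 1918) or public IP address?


RFC 1918 private ranges:
  10.0.0.0/8 (10.0.0.0 - 10.255.255.255)
  172.16.0.0/12 (172.16.0.0 - 172.31.255.255)
  192.168.0.0/16 (192.168.0.0 - 192.168.255.255)
Public (not in any RFC 1918 range)


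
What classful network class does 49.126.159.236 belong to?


First octet: 49
Binary: 00110001
0xxxxxxx -> Class A (1-126)
Class A, default mask 255.0.0.0 (/8)


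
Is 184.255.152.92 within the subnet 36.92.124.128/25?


Subnet network: 36.92.124.128
Test IP AND mask: 184.255.152.0
No, 184.255.152.92 is not in 36.92.124.128/25


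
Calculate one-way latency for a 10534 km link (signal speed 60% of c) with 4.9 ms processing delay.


Speed = 0.6 * 3e5 km/s = 180000 km/s
Propagation delay = 10534 / 180000 = 0.0585 s = 58.5222 ms
Processing delay = 4.9 ms
Total one-way latency = 63.4222 ms


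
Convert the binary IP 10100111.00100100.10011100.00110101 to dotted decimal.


10100111 = 167
00100100 = 36
10011100 = 156
00110101 = 53
IP: 167.36.156.53


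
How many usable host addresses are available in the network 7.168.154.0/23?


Host bits = 32 - 23 = 9
Total addresses = 2^9 = 512
Usable = total - 2 (network and broadcast)
Usable hosts: 510


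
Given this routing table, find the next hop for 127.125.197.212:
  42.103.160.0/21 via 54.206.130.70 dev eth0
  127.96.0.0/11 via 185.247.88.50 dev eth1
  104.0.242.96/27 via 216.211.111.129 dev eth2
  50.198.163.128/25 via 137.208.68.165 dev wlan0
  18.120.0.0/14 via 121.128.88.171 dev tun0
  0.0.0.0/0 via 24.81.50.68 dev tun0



Longest prefix match for 127.125.197.212:
  /21 42.103.160.0: no
  /11 127.96.0.0: MATCH
  /27 104.0.242.96: no
  /25 50.198.163.128: no
  /14 18.120.0.0: no
  /0 0.0.0.0: MATCH
Selected: next-hop 185.247.88.50 via eth1 (matched /11)


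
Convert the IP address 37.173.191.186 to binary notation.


37 = 00100101
173 = 10101101
191 = 10111111
186 = 10111010
Binary: 00100101.10101101.10111111.10111010


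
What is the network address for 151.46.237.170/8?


IP:   10010111.00101110.11101101.10101010
Mask: 11111111.00000000.00000000.00000000
AND operation:
Net:  10010111.00000000.00000000.00000000
Network: 151.0.0.0/8


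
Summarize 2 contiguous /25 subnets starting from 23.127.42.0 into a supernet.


Original prefix: /25
Number of subnets: 2 = 2^1
New prefix = 25 - 1 = 24
Supernet: 23.127.42.0/24


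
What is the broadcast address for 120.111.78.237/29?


Network: 120.111.78.232/29
Host bits = 3
Set all host bits to 1:
Broadcast: 120.111.78.239


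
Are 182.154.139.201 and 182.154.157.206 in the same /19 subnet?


Mask: 255.255.224.0
182.154.139.201 AND mask = 182.154.128.0
182.154.157.206 AND mask = 182.154.128.0
Yes, same subnet (182.154.128.0)


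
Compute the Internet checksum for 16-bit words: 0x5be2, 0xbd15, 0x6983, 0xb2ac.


Sum all words (with carry folding):
+ 0x5be2 = 0x5be2
+ 0xbd15 = 0x18f8
+ 0x6983 = 0x827b
+ 0xb2ac = 0x3528
One's complement: ~0x3528
Checksum = 0xcad7


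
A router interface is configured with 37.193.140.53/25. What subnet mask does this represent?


/25 means 25 network bits, 7 host bits
Binary: 11111111111111111111111110000000
Mask: 255.255.255.128


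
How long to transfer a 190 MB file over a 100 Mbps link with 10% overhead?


Effective throughput = 100 * (1 - 10/100) = 90 Mbps
File size in Mb = 190 * 8 = 1520 Mb
Time = 1520 / 90
Time = 16.8889 seconds


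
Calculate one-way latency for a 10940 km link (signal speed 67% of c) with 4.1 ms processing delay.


Speed = 0.67 * 3e5 km/s = 201000 km/s
Propagation delay = 10940 / 201000 = 0.0544 s = 54.4279 ms
Processing delay = 4.1 ms
Total one-way latency = 58.5279 ms


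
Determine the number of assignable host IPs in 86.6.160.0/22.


Host bits = 32 - 22 = 10
Total addresses = 2^10 = 1024
Usable = total - 2 (network and broadcast)
Usable hosts: 1022


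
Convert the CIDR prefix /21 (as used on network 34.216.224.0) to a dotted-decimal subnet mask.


/21 means 21 network bits, 11 host bits
Binary: 11111111111111111111100000000000
Mask: 255.255.248.0


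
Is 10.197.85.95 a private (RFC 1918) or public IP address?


RFC 1918 private ranges:
  10.0.0.0/8 (10.0.0.0 - 10.255.255.255)
  172.16.0.0/12 (172.16.0.0 - 172.31.255.255)
  192.168.0.0/16 (192.168.0.0 - 192.168.255.255)
Private (in 10.0.0.0/8)


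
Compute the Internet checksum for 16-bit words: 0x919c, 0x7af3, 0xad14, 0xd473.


Sum all words (with carry folding):
+ 0x919c = 0x919c
+ 0x7af3 = 0x0c90
+ 0xad14 = 0xb9a4
+ 0xd473 = 0x8e18
One's complement: ~0x8e18
Checksum = 0x71e7


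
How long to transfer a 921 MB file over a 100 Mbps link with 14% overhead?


Effective throughput = 100 * (1 - 14/100) = 86 Mbps
File size in Mb = 921 * 8 = 7368 Mb
Time = 7368 / 86
Time = 85.6744 seconds


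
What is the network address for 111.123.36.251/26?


IP:   01101111.01111011.00100100.11111011
Mask: 11111111.11111111.11111111.11000000
AND operation:
Net:  01101111.01111011.00100100.11000000
Network: 111.123.36.192/26


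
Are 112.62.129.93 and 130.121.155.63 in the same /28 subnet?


Mask: 255.255.255.240
112.62.129.93 AND mask = 112.62.129.80
130.121.155.63 AND mask = 130.121.155.48
No, different subnets (112.62.129.80 vs 130.121.155.48)


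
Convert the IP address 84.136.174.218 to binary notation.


84 = 01010100
136 = 10001000
174 = 10101110
218 = 11011010
Binary: 01010100.10001000.10101110.11011010


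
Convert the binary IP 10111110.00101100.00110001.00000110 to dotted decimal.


10111110 = 190
00101100 = 44
00110001 = 49
00000110 = 6
IP: 190.44.49.6


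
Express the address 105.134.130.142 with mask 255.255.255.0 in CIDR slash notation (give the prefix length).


Binary: 11111111.11111111.11111111.00000000
Count leading 1s
Prefix: /24


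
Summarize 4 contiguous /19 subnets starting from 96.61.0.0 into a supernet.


Original prefix: /19
Number of subnets: 4 = 2^2
New prefix = 19 - 2 = 17
Supernet: 96.61.0.0/17


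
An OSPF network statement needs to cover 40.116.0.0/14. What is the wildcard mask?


Subnet mask: 255.252.0.0
Wildcard = 255.255.255.255 - subnet mask
255 - 255 = 0
255 - 252 = 3
255 - 0 = 255
255 - 0 = 255
Wildcard: 0.3.255.255


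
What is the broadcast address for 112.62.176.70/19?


Network: 112.62.160.0/19
Host bits = 13
Set all host bits to 1:
Broadcast: 112.62.191.255


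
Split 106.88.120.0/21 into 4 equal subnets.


New prefix = 21 + 2 = 23
Each subnet has 512 addresses
  106.88.120.0/23
  106.88.122.0/23
  106.88.124.0/23
  106.88.126.0/23
Subnets: 106.88.120.0/23, 106.88.122.0/23, 106.88.124.0/23, 106.88.126.0/23


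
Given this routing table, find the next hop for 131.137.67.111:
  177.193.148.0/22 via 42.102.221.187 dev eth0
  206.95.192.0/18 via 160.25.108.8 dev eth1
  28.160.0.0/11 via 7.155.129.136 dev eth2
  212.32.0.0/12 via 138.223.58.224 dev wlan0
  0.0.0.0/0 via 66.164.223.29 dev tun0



Longest prefix match for 131.137.67.111:
  /22 177.193.148.0: no
  /18 206.95.192.0: no
  /11 28.160.0.0: no
  /12 212.32.0.0: no
  /0 0.0.0.0: MATCH
Selected: next-hop 66.164.223.29 via tun0 (matched /0)


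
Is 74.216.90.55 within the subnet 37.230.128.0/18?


Subnet network: 37.230.128.0
Test IP AND mask: 74.216.64.0
No, 74.216.90.55 is not in 37.230.128.0/18


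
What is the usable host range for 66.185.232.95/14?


Network: 66.184.0.0
Broadcast: 66.187.255.255
First usable = network + 1
Last usable = broadcast - 1
Range: 66.184.0.1 to 66.187.255.254


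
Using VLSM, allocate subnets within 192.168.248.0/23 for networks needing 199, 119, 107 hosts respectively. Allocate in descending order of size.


199 hosts -> /24 (254 usable): 192.168.248.0/24
119 hosts -> /25 (126 usable): 192.168.249.0/25
107 hosts -> /25 (126 usable): 192.168.249.128/25
Allocation: 192.168.248.0/24 (199 hosts, 254 usable); 192.168.249.0/25 (119 hosts, 126 usable); 192.168.249.128/25 (107 hosts, 126 usable)


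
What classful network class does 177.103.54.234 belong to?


First octet: 177
Binary: 10110001
10xxxxxx -> Class B (128-191)
Class B, default mask 255.255.0.0 (/16)


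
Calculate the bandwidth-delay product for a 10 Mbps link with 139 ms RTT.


BDP = bandwidth * RTT
= 10 Mbps * 139 ms
= 10 * 1e6 * 139 / 1000 bits
= 1390000 bits
= 173750 bytes
= 169.6777 KB
BDP = 1390000 bits (173750 bytes)


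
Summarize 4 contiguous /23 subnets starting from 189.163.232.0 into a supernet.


Original prefix: /23
Number of subnets: 4 = 2^2
New prefix = 23 - 2 = 21
Supernet: 189.163.232.0/21


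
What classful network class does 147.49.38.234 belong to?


First octet: 147
Binary: 10010011
10xxxxxx -> Class B (128-191)
Class B, default mask 255.255.0.0 (/16)


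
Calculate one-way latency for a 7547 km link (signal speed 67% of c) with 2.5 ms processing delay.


Speed = 0.67 * 3e5 km/s = 201000 km/s
Propagation delay = 7547 / 201000 = 0.0375 s = 37.5473 ms
Processing delay = 2.5 ms
Total one-way latency = 40.0473 ms


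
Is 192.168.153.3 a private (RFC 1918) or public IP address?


RFC 1918 private ranges:
  10.0.0.0/8 (10.0.0.0 - 10.255.255.255)
  172.16.0.0/12 (172.16.0.0 - 172.31.255.255)
  192.168.0.0/16 (192.168.0.0 - 192.168.255.255)
Private (in 192.168.0.0/16)


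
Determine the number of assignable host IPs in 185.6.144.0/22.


Host bits = 32 - 22 = 10
Total addresses = 2^10 = 1024
Usable = total - 2 (network and broadcast)
Usable hosts: 1022


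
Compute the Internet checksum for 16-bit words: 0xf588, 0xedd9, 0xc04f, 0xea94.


Sum all words (with carry folding):
+ 0xf588 = 0xf588
+ 0xedd9 = 0xe362
+ 0xc04f = 0xa3b2
+ 0xea94 = 0x8e47
One's complement: ~0x8e47
Checksum = 0x71b8


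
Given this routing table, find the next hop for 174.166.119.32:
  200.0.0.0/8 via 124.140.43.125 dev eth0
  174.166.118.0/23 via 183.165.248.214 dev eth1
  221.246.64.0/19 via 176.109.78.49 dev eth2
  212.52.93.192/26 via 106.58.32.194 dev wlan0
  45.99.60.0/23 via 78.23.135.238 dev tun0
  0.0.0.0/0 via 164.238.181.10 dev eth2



Longest prefix match for 174.166.119.32:
  /8 200.0.0.0: no
  /23 174.166.118.0: MATCH
  /19 221.246.64.0: no
  /26 212.52.93.192: no
  /23 45.99.60.0: no
  /0 0.0.0.0: MATCH
Selected: next-hop 183.165.248.214 via eth1 (matched /23)


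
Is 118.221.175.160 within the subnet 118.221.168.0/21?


Subnet network: 118.221.168.0
Test IP AND mask: 118.221.168.0
Yes, 118.221.175.160 is in 118.221.168.0/21


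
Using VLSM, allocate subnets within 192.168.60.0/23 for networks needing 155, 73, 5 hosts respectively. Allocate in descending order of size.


155 hosts -> /24 (254 usable): 192.168.60.0/24
73 hosts -> /25 (126 usable): 192.168.61.0/25
5 hosts -> /29 (6 usable): 192.168.61.128/29
Allocation: 192.168.60.0/24 (155 hosts, 254 usable); 192.168.61.0/25 (73 hosts, 126 usable); 192.168.61.128/29 (5 hosts, 6 usable)


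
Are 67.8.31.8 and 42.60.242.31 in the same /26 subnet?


Mask: 255.255.255.192
67.8.31.8 AND mask = 67.8.31.0
42.60.242.31 AND mask = 42.60.242.0
No, different subnets (67.8.31.0 vs 42.60.242.0)


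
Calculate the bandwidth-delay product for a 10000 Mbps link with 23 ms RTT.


BDP = bandwidth * RTT
= 10000 Mbps * 23 ms
= 10000 * 1e6 * 23 / 1000 bits
= 230000000 bits
= 28750000 bytes
= 28076.1719 KB
BDP = 230000000 bits (28750000 bytes)


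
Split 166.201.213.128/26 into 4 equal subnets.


New prefix = 26 + 2 = 28
Each subnet has 16 addresses
  166.201.213.128/28
  166.201.213.144/28
  166.201.213.160/28
  166.201.213.176/28
Subnets: 166.201.213.128/28, 166.201.213.144/28, 166.201.213.160/28, 166.201.213.176/28


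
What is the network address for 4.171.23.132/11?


IP:   00000100.10101011.00010111.10000100
Mask: 11111111.11100000.00000000.00000000
AND operation:
Net:  00000100.10100000.00000000.00000000
Network: 4.160.0.0/11


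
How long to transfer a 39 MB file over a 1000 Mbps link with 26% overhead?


Effective throughput = 1000 * (1 - 26/100) = 740 Mbps
File size in Mb = 39 * 8 = 312 Mb
Time = 312 / 740
Time = 0.4216 seconds


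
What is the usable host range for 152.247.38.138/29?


Network: 152.247.38.136
Broadcast: 152.247.38.143
First usable = network + 1
Last usable = broadcast - 1
Range: 152.247.38.137 to 152.247.38.142


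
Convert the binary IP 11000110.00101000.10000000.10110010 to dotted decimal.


11000110 = 198
00101000 = 40
10000000 = 128
10110010 = 178
IP: 198.40.128.178


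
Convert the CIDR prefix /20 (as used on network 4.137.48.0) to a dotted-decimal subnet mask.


/20 means 20 network bits, 12 host bits
Binary: 11111111111111111111000000000000
Mask: 255.255.240.0


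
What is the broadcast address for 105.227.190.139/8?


Network: 105.0.0.0/8
Host bits = 24
Set all host bits to 1:
Broadcast: 105.255.255.255


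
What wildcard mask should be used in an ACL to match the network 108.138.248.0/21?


Subnet mask: 255.255.248.0
Wildcard = 255.255.255.255 - subnet mask
255 - 255 = 0
255 - 255 = 0
255 - 248 = 7
255 - 0 = 255
Wildcard: 0.0.7.255


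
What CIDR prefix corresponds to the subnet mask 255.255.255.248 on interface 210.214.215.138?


Binary: 11111111.11111111.11111111.11111000
Count leading 1s
Prefix: /29


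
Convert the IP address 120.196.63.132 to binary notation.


120 = 01111000
196 = 11000100
63 = 00111111
132 = 10000100
Binary: 01111000.11000100.00111111.10000100


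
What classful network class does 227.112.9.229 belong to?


First octet: 227
Binary: 11100011
1110xxxx -> Class D (224-239)
Class D (multicast), default mask N/A


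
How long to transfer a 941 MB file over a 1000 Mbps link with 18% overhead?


Effective throughput = 1000 * (1 - 18/100) = 820.0 Mbps
File size in Mb = 941 * 8 = 7528 Mb
Time = 7528 / 820.0
Time = 9.1805 seconds


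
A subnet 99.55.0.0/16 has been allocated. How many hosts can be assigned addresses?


Host bits = 32 - 16 = 16
Total addresses = 2^16 = 65536
Usable = total - 2 (network and broadcast)
Usable hosts: 65534


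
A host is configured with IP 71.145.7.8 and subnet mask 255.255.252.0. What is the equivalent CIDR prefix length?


Binary: 11111111.11111111.11111100.00000000
Count leading 1s
Prefix: /22


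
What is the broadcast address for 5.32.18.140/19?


Network: 5.32.0.0/19
Host bits = 13
Set all host bits to 1:
Broadcast: 5.32.31.255


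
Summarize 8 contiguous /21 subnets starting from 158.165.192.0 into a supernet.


Original prefix: /21
Number of subnets: 8 = 2^3
New prefix = 21 - 3 = 18
Supernet: 158.165.192.0/18


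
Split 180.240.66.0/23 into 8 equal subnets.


New prefix = 23 + 3 = 26
Each subnet has 64 addresses
  180.240.66.0/26
  180.240.66.64/26
  180.240.66.128/26
  180.240.66.192/26
  180.240.67.0/26
  180.240.67.64/26
  180.240.67.128/26
  180.240.67.192/26
Subnets: 180.240.66.0/26, 180.240.66.64/26, 180.240.66.128/26, 180.240.66.192/26, 180.240.67.0/26, 180.240.67.64/26, 180.240.67.128/26, 180.240.67.192/26
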